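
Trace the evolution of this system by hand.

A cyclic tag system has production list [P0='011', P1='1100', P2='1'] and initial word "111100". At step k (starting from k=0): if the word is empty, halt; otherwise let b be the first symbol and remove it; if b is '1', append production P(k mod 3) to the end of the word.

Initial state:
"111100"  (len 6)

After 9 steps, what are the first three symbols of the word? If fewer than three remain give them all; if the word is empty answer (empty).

[0] "111100"  (len 6)
[1] "11100011"  (len 8)
[2] "11000111100"  (len 11)
[3] "10001111001"  (len 11)
[4] "0001111001011"  (len 13)
[5] "001111001011"  (len 12)
[6] "01111001011"  (len 11)
[7] "1111001011"  (len 10)
[8] "1110010111100"  (len 13)
[9] "1100101111001"  (len 13)

110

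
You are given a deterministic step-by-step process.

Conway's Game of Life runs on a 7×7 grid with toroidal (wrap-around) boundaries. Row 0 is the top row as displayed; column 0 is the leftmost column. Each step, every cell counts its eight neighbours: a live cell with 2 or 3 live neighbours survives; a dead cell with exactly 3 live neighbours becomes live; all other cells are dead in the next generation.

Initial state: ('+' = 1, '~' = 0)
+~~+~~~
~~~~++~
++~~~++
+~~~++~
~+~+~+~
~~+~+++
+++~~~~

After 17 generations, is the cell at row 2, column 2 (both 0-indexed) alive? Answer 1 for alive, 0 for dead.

1

[0] +~~+~~~
~~~~++~
++~~~++
+~~~++~
~+~+~+~
~~+~+++
+++~~~~
[1] +~+++~+
~+~~++~
++~~~~~
~~+~~~~
++++~~~
~~~~+++
+~+~++~
[2] +~+~~~~
~~~~++~
+++~~~~
~~~+~~~
+++++++
~~~~~~~
+~+~~~~
[3] ~~~+~~+
+~++~~+
~++++~~
~~~~~+~
+++++++
~~~~++~
~~~~~~~
[4] +~++~~+
+~~~~++
++~~+++
~~~~~~~
++++~~~
+++~~~~
~~~~++~
[5] ++~+~~~
~~++~~~
~+~~+~~
~~~+++~
+~~+~~~
+~~~+~+
~~~~++~
[6] ~+~+~~~
+~~++~~
~~~~~+~
~~++~+~
+~~+~~~
+~~++~+
~+~+++~
[7] ++~~~+~
~~+++~~
~~+~~++
~~++~~+
++~~~+~
++~~~~+
~+~~~++
[8] ++~+~+~
+~+++~~
~+~~~++
~~+++~~
~~~~~+~
~~+~~~~
~~+~~+~
[9] +~~~~+~
~~~+~~~
++~~~++
~~+++~+
~~+~+~~
~~~~~~~
~~+++~+
[10] ~~+~~++
~+~~++~
++~~~++
~~+~+~+
~~+~++~
~~+~++~
~~~++++
[11] +~+~~~~
~++~+~~
~+++~~~
~~+~+~~
~++~~~+
~~+~~~~
~~+~~~~
[12] ~~+~~~~
+~~~~~~
~~~~+~~
+~~~~~~
~++~~~~
~~++~~~
~~++~~~
[13] ~+++~~~
~~~~~~~
~~~~~~~
~+~~~~~
~+++~~~
~~~~~~~
~+~~~~~
[14] ~++~~~~
~~+~~~~
~~~~~~~
~+~~~~~
~++~~~~
~+~~~~~
~+~~~~~
[15] ~++~~~~
~++~~~~
~~~~~~~
~++~~~~
+++~~~~
++~~~~~
++~~~~~
[16] ~~~~~~~
~++~~~~
~~~~~~~
+~+~~~~
~~~~~~~
~~~~~~+
~~~~~~~
[17] ~~~~~~~
~~~~~~~
~~+~~~~
~~~~~~~
~~~~~~~
~~~~~~~
~~~~~~~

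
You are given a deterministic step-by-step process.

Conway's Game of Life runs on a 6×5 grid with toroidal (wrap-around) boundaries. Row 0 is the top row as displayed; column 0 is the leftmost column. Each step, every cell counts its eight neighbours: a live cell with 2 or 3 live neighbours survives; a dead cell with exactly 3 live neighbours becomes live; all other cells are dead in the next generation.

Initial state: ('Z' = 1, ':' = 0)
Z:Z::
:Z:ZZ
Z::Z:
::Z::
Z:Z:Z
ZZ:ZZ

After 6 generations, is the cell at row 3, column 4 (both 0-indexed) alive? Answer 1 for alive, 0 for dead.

gen 0: Z:Z::
:Z:ZZ
Z::Z:
::Z::
Z:Z:Z
ZZ:ZZ
gen 1: :::::
:Z:Z:
ZZ:Z:
Z:Z::
::Z::
:::::
gen 2: :::::
ZZ::Z
Z::Z:
Z:ZZZ
:Z:::
:::::
gen 3: Z::::
ZZ::Z
:::::
Z:ZZ:
ZZZZZ
:::::
gen 4: ZZ::Z
ZZ::Z
::ZZ:
Z::::
Z::::
::ZZ:
gen 5: :::::
:::::
::ZZ:
:Z::Z
:Z::Z
::ZZ:
gen 6: :::::
:::::
::ZZ:
:Z::Z
:Z::Z
::ZZ:

1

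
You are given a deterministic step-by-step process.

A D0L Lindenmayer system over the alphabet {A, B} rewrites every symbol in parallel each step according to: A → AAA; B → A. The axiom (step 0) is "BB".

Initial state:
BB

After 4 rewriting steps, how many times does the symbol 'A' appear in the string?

54

step 0: BB
step 1: AA
step 2: AAAAAA
step 3: AAAAAAAAAAAAAAAAAA
step 4: AAAAAAAAAAAAAAAAAAAAAAAAAAAAAAAAAAAAAAAAAAAAAAAAAAAAAA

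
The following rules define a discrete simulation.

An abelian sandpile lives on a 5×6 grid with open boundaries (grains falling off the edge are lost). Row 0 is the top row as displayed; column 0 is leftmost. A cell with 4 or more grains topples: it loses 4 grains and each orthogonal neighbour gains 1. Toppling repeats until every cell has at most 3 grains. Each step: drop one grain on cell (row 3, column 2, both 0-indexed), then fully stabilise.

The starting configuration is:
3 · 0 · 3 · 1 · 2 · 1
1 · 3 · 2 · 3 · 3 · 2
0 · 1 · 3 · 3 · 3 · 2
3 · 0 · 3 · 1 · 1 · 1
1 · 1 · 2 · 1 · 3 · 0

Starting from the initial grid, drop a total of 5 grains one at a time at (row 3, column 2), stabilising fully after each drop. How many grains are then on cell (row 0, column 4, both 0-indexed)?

3

0) 3 · 0 · 3 · 1 · 2 · 1
1 · 3 · 2 · 3 · 3 · 2
0 · 1 · 3 · 3 · 3 · 2
3 · 0 · 3 · 1 · 1 · 1
1 · 1 · 2 · 1 · 3 · 0
1) 3 · 2 · 0 · 3 · 3 · 1
2 · 0 · 2 · 2 · 1 · 3
0 · 3 · 2 · 2 · 1 · 3
3 · 1 · 1 · 3 · 2 · 1
1 · 1 · 3 · 1 · 3 · 0
2) 3 · 2 · 0 · 3 · 3 · 1
2 · 0 · 2 · 2 · 1 · 3
0 · 3 · 2 · 2 · 1 · 3
3 · 1 · 2 · 3 · 2 · 1
1 · 1 · 3 · 1 · 3 · 0
3) 3 · 2 · 0 · 3 · 3 · 1
2 · 0 · 2 · 2 · 1 · 3
0 · 3 · 2 · 2 · 1 · 3
3 · 1 · 3 · 3 · 2 · 1
1 · 1 · 3 · 1 · 3 · 0
4) 3 · 2 · 0 · 3 · 3 · 1
2 · 0 · 2 · 2 · 1 · 3
0 · 3 · 3 · 3 · 1 · 3
3 · 2 · 2 · 0 · 3 · 1
1 · 2 · 0 · 3 · 3 · 0
5) 3 · 2 · 0 · 3 · 3 · 1
2 · 0 · 2 · 2 · 1 · 3
0 · 3 · 3 · 3 · 1 · 3
3 · 2 · 3 · 0 · 3 · 1
1 · 2 · 0 · 3 · 3 · 0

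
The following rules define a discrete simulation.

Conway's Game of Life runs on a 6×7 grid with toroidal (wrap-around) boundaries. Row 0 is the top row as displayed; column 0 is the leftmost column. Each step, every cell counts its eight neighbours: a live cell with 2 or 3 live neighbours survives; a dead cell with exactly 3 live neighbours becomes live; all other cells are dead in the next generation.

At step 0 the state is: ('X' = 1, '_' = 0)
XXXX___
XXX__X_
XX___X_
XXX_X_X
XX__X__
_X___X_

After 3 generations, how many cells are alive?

3

0) XXXX___
XXX__X_
XX___X_
XXX_X_X
XX__X__
_X___X_
1) ___XX__
___XX__
___XXX_
__XXX__
___XX__
___XX_X
2) __X____
__X____
_____X_
__X____
_______
__X____
3) _XXX___
_______
_______
_______
_______
_______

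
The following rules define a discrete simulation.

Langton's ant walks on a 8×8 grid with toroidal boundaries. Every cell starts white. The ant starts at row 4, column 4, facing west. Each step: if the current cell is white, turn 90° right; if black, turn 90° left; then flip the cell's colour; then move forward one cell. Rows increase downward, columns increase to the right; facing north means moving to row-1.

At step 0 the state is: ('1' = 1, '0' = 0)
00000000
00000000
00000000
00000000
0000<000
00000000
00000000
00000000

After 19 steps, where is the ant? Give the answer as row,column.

[0] 00000000
00000000
00000000
00000000
0000<000
00000000
00000000
00000000
[1] 00000000
00000000
00000000
0000^000
00001000
00000000
00000000
00000000
[2] 00000000
00000000
00000000
00001>00
00001000
00000000
00000000
00000000
[3] 00000000
00000000
00000000
00001100
00001v00
00000000
00000000
00000000
[4] 00000000
00000000
00000000
00001100
0000<100
00000000
00000000
00000000
[5] 00000000
00000000
00000000
00001100
00000100
0000v000
00000000
00000000
[6] 00000000
00000000
00000000
00001100
00000100
000<1000
00000000
00000000
[7] 00000000
00000000
00000000
00001100
000^0100
00011000
00000000
00000000
[8] 00000000
00000000
00000000
00001100
0001>100
00011000
00000000
00000000
[9] 00000000
00000000
00000000
00001100
00011100
0001v000
00000000
00000000
[10] 00000000
00000000
00000000
00001100
00011100
00010>00
00000000
00000000
[11] 00000000
00000000
00000000
00001100
00011100
00010100
00000v00
00000000
[12] 00000000
00000000
00000000
00001100
00011100
00010100
0000<100
00000000
[13] 00000000
00000000
00000000
00001100
00011100
0001^100
00001100
00000000
[14] 00000000
00000000
00000000
00001100
00011100
00011>00
00001100
00000000
[15] 00000000
00000000
00000000
00001100
00011^00
00011000
00001100
00000000
[16] 00000000
00000000
00000000
00001100
0001<000
00011000
00001100
00000000
[17] 00000000
00000000
00000000
00001100
00010000
0001v000
00001100
00000000
[18] 00000000
00000000
00000000
00001100
00010000
00010>00
00001100
00000000
[19] 00000000
00000000
00000000
00001100
00010000
00010100
00001v00
00000000

6,5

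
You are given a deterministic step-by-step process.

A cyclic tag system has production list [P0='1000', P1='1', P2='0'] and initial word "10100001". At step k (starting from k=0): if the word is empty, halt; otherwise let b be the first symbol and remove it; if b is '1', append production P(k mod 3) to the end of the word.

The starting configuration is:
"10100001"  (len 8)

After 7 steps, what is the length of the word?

t=0: "10100001"  (len 8)
t=1: "01000011000"  (len 11)
t=2: "1000011000"  (len 10)
t=3: "0000110000"  (len 10)
t=4: "000110000"  (len 9)
t=5: "00110000"  (len 8)
t=6: "0110000"  (len 7)
t=7: "110000"  (len 6)

6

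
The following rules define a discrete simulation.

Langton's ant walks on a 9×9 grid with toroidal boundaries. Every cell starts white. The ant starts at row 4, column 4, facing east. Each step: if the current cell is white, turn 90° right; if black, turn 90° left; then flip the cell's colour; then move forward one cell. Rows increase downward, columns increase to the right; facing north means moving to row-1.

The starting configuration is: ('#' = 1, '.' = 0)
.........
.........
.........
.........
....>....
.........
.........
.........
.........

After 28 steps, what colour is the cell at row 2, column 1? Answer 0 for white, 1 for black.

gen 0: .........
.........
.........
.........
....>....
.........
.........
.........
.........
gen 1: .........
.........
.........
.........
....#....
....v....
.........
.........
.........
gen 2: .........
.........
.........
.........
....#....
...<#....
.........
.........
.........
gen 3: .........
.........
.........
.........
...^#....
...##....
.........
.........
.........
gen 4: .........
.........
.........
.........
...#>....
...##....
.........
.........
.........
gen 5: .........
.........
.........
....^....
...#.....
...##....
.........
.........
.........
gen 6: .........
.........
.........
....#>...
...#.....
...##....
.........
.........
.........
gen 7: .........
.........
.........
....##...
...#.v...
...##....
.........
.........
.........
gen 8: .........
.........
.........
....##...
...#<#...
...##....
.........
.........
.........
gen 9: .........
.........
.........
....^#...
...###...
...##....
.........
.........
.........
gen 10: .........
.........
.........
...<.#...
...###...
...##....
.........
.........
.........
gen 11: .........
.........
...^.....
...#.#...
...###...
...##....
.........
.........
.........
gen 12: .........
.........
...#>....
...#.#...
...###...
...##....
.........
.........
.........
gen 13: .........
.........
...##....
...#v#...
...###...
...##....
.........
.........
.........
gen 14: .........
.........
...##....
...<##...
...###...
...##....
.........
.........
.........
gen 15: .........
.........
...##....
....##...
...v##...
...##....
.........
.........
.........
gen 16: .........
.........
...##....
....##...
....>#...
...##....
.........
.........
.........
gen 17: .........
.........
...##....
....^#...
.....#...
...##....
.........
.........
.........
gen 18: .........
.........
...##....
...<.#...
.....#...
...##....
.........
.........
.........
gen 19: .........
.........
...^#....
...#.#...
.....#...
...##....
.........
.........
.........
gen 20: .........
.........
..<.#....
...#.#...
.....#...
...##....
.........
.........
.........
gen 21: .........
..^......
..#.#....
...#.#...
.....#...
...##....
.........
.........
.........
gen 22: .........
..#>.....
..#.#....
...#.#...
.....#...
...##....
.........
.........
.........
gen 23: .........
..##.....
..#v#....
...#.#...
.....#...
...##....
.........
.........
.........
gen 24: .........
..##.....
..<##....
...#.#...
.....#...
...##....
.........
.........
.........
gen 25: .........
..##.....
...##....
..v#.#...
.....#...
...##....
.........
.........
.........
gen 26: .........
..##.....
...##....
.<##.#...
.....#...
...##....
.........
.........
.........
gen 27: .........
..##.....
.^.##....
.###.#...
.....#...
...##....
.........
.........
.........
gen 28: .........
..##.....
.#>##....
.###.#...
.....#...
...##....
.........
.........
.........

1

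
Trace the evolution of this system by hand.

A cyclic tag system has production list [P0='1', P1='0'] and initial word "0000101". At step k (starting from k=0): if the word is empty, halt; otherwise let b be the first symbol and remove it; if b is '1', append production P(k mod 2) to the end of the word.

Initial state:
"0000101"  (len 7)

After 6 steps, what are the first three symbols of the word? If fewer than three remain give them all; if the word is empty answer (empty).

k=0  "0000101"  (len 7)
k=1  "000101"  (len 6)
k=2  "00101"  (len 5)
k=3  "0101"  (len 4)
k=4  "101"  (len 3)
k=5  "011"  (len 3)
k=6  "11"  (len 2)

11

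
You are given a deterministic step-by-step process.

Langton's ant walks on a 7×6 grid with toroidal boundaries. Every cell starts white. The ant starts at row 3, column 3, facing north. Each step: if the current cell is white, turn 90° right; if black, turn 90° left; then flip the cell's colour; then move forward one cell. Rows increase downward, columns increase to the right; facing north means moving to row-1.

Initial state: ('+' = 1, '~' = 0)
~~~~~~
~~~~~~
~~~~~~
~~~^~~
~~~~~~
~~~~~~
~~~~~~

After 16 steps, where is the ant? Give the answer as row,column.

0) ~~~~~~
~~~~~~
~~~~~~
~~~^~~
~~~~~~
~~~~~~
~~~~~~
1) ~~~~~~
~~~~~~
~~~~~~
~~~+>~
~~~~~~
~~~~~~
~~~~~~
2) ~~~~~~
~~~~~~
~~~~~~
~~~++~
~~~~v~
~~~~~~
~~~~~~
3) ~~~~~~
~~~~~~
~~~~~~
~~~++~
~~~<+~
~~~~~~
~~~~~~
4) ~~~~~~
~~~~~~
~~~~~~
~~~^+~
~~~++~
~~~~~~
~~~~~~
5) ~~~~~~
~~~~~~
~~~~~~
~~<~+~
~~~++~
~~~~~~
~~~~~~
6) ~~~~~~
~~~~~~
~~^~~~
~~+~+~
~~~++~
~~~~~~
~~~~~~
7) ~~~~~~
~~~~~~
~~+>~~
~~+~+~
~~~++~
~~~~~~
~~~~~~
8) ~~~~~~
~~~~~~
~~++~~
~~+v+~
~~~++~
~~~~~~
~~~~~~
9) ~~~~~~
~~~~~~
~~++~~
~~<++~
~~~++~
~~~~~~
~~~~~~
10) ~~~~~~
~~~~~~
~~++~~
~~~++~
~~v++~
~~~~~~
~~~~~~
11) ~~~~~~
~~~~~~
~~++~~
~~~++~
~<+++~
~~~~~~
~~~~~~
12) ~~~~~~
~~~~~~
~~++~~
~^~++~
~++++~
~~~~~~
~~~~~~
13) ~~~~~~
~~~~~~
~~++~~
~+>++~
~++++~
~~~~~~
~~~~~~
14) ~~~~~~
~~~~~~
~~++~~
~++++~
~+v++~
~~~~~~
~~~~~~
15) ~~~~~~
~~~~~~
~~++~~
~++++~
~+~>+~
~~~~~~
~~~~~~
16) ~~~~~~
~~~~~~
~~++~~
~++^+~
~+~~+~
~~~~~~
~~~~~~

3,3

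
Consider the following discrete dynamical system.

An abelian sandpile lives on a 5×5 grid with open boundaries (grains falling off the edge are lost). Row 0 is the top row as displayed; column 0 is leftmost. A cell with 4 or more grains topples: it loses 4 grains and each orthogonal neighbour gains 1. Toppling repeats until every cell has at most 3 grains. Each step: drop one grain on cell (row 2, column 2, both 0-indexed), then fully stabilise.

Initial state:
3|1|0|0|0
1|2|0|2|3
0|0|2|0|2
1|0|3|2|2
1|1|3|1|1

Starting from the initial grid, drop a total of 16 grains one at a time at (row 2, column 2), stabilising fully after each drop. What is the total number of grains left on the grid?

43

k=0  3|1|0|0|0
1|2|0|2|3
0|0|2|0|2
1|0|3|2|2
1|1|3|1|1
k=1  3|1|0|0|0
1|2|0|2|3
0|0|3|0|2
1|0|3|2|2
1|1|3|1|1
k=2  3|1|0|0|0
1|2|1|2|3
0|1|1|1|2
1|1|1|3|2
1|2|0|2|1
k=3  3|1|0|0|0
1|2|1|2|3
0|1|2|1|2
1|1|1|3|2
1|2|0|2|1
k=4  3|1|0|0|0
1|2|1|2|3
0|1|3|1|2
1|1|1|3|2
1|2|0|2|1
k=5  3|1|0|0|0
1|2|2|2|3
0|2|0|2|2
1|1|2|3|2
1|2|0|2|1
k=6  3|1|0|0|0
1|2|2|2|3
0|2|1|2|2
1|1|2|3|2
1|2|0|2|1
k=7  3|1|0|0|0
1|2|2|2|3
0|2|2|2|2
1|1|2|3|2
1|2|0|2|1
k=8  3|1|0|0|0
1|2|2|2|3
0|2|3|2|2
1|1|2|3|2
1|2|0|2|1
k=9  3|1|0|0|0
1|2|3|2|3
0|3|0|3|2
1|1|3|3|2
1|2|0|2|1
k=10  3|1|0|0|0
1|2|3|2|3
0|3|1|3|2
1|1|3|3|2
1|2|0|2|1
k=11  3|1|0|0|0
1|2|3|2|3
0|3|2|3|2
1|1|3|3|2
1|2|0|2|1
k=12  3|1|0|0|0
1|2|3|2|3
0|3|3|3|2
1|1|3|3|2
1|2|0|2|1
k=13  3|2|1|1|1
2|0|3|2|1
1|2|1|0|2
1|3|2|3|0
1|2|1|3|2
k=14  3|2|1|1|1
2|0|3|2|1
1|2|2|0|2
1|3|2|3|0
1|2|1|3|2
k=15  3|2|1|1|1
2|0|3|2|1
1|2|3|0|2
1|3|2|3|0
1|2|1|3|2
k=16  3|2|2|1|1
2|1|0|3|1
1|3|1|1|2
1|3|3|3|0
1|2|1|3|2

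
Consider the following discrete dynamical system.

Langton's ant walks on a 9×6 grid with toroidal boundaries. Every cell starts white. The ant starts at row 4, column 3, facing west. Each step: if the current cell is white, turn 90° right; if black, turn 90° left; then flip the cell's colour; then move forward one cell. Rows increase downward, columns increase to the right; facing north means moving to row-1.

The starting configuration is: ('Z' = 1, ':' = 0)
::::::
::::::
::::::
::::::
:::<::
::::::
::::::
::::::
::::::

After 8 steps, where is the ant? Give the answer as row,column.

step 0: ::::::
::::::
::::::
::::::
:::<::
::::::
::::::
::::::
::::::
step 1: ::::::
::::::
::::::
:::^::
:::Z::
::::::
::::::
::::::
::::::
step 2: ::::::
::::::
::::::
:::Z>:
:::Z::
::::::
::::::
::::::
::::::
step 3: ::::::
::::::
::::::
:::ZZ:
:::Zv:
::::::
::::::
::::::
::::::
step 4: ::::::
::::::
::::::
:::ZZ:
:::<Z:
::::::
::::::
::::::
::::::
step 5: ::::::
::::::
::::::
:::ZZ:
::::Z:
:::v::
::::::
::::::
::::::
step 6: ::::::
::::::
::::::
:::ZZ:
::::Z:
::<Z::
::::::
::::::
::::::
step 7: ::::::
::::::
::::::
:::ZZ:
::^:Z:
::ZZ::
::::::
::::::
::::::
step 8: ::::::
::::::
::::::
:::ZZ:
::Z>Z:
::ZZ::
::::::
::::::
::::::

4,3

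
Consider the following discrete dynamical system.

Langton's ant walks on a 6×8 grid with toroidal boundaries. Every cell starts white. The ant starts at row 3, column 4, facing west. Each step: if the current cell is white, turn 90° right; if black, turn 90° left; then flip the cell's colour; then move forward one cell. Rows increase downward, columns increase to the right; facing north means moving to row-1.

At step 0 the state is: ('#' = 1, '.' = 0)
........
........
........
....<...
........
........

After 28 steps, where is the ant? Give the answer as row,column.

5,6

t=0: ........
........
........
....<...
........
........
t=1: ........
........
....^...
....#...
........
........
t=2: ........
........
....#>..
....#...
........
........
t=3: ........
........
....##..
....#v..
........
........
t=4: ........
........
....##..
....<#..
........
........
t=5: ........
........
....##..
.....#..
....v...
........
t=6: ........
........
....##..
.....#..
...<#...
........
t=7: ........
........
....##..
...^.#..
...##...
........
t=8: ........
........
....##..
...#>#..
...##...
........
t=9: ........
........
....##..
...###..
...#v...
........
t=10: ........
........
....##..
...###..
...#.>..
........
t=11: ........
........
....##..
...###..
...#.#..
.....v..
t=12: ........
........
....##..
...###..
...#.#..
....<#..
t=13: ........
........
....##..
...###..
...#^#..
....##..
t=14: ........
........
....##..
...###..
...##>..
....##..
t=15: ........
........
....##..
...##^..
...##...
....##..
t=16: ........
........
....##..
...#<...
...##...
....##..
t=17: ........
........
....##..
...#....
...#v...
....##..
t=18: ........
........
....##..
...#....
...#.>..
....##..
t=19: ........
........
....##..
...#....
...#.#..
....#v..
t=20: ........
........
....##..
...#....
...#.#..
....#.>.
t=21: ......v.
........
....##..
...#....
...#.#..
....#.#.
t=22: .....<#.
........
....##..
...#....
...#.#..
....#.#.
t=23: .....##.
........
....##..
...#....
...#.#..
....#^#.
t=24: .....##.
........
....##..
...#....
...#.#..
....##>.
t=25: .....##.
........
....##..
...#....
...#.#^.
....##..
t=26: .....##.
........
....##..
...#....
...#.##>
....##..
t=27: .....##.
........
....##..
...#....
...#.###
....##.v
t=28: .....##.
........
....##..
...#....
...#.###
....##<#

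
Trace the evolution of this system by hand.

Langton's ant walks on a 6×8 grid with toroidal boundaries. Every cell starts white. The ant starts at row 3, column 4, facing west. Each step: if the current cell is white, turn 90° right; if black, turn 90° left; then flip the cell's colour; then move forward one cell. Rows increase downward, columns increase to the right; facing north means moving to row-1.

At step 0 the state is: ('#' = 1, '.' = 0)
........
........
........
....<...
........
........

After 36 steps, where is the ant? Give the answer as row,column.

k=0  ........
........
........
....<...
........
........
k=1  ........
........
....^...
....#...
........
........
k=2  ........
........
....#>..
....#...
........
........
k=3  ........
........
....##..
....#v..
........
........
k=4  ........
........
....##..
....<#..
........
........
k=5  ........
........
....##..
.....#..
....v...
........
k=6  ........
........
....##..
.....#..
...<#...
........
k=7  ........
........
....##..
...^.#..
...##...
........
k=8  ........
........
....##..
...#>#..
...##...
........
k=9  ........
........
....##..
...###..
...#v...
........
k=10  ........
........
....##..
...###..
...#.>..
........
k=11  ........
........
....##..
...###..
...#.#..
.....v..
k=12  ........
........
....##..
...###..
...#.#..
....<#..
k=13  ........
........
....##..
...###..
...#^#..
....##..
k=14  ........
........
....##..
...###..
...##>..
....##..
k=15  ........
........
....##..
...##^..
...##...
....##..
k=16  ........
........
....##..
...#<...
...##...
....##..
k=17  ........
........
....##..
...#....
...#v...
....##..
k=18  ........
........
....##..
...#....
...#.>..
....##..
k=19  ........
........
....##..
...#....
...#.#..
....#v..
k=20  ........
........
....##..
...#....
...#.#..
....#.>.
k=21  ......v.
........
....##..
...#....
...#.#..
....#.#.
k=22  .....<#.
........
....##..
...#....
...#.#..
....#.#.
k=23  .....##.
........
....##..
...#....
...#.#..
....#^#.
k=24  .....##.
........
....##..
...#....
...#.#..
....##>.
k=25  .....##.
........
....##..
...#....
...#.#^.
....##..
k=26  .....##.
........
....##..
...#....
...#.##>
....##..
k=27  .....##.
........
....##..
...#....
...#.###
....##.v
k=28  .....##.
........
....##..
...#....
...#.###
....##<#
k=29  .....##.
........
....##..
...#....
...#.#^#
....####
k=30  .....##.
........
....##..
...#....
...#.<.#
....####
k=31  .....##.
........
....##..
...#....
...#...#
....#v##
k=32  .....##.
........
....##..
...#....
...#...#
....#.>#
k=33  .....##.
........
....##..
...#....
...#..^#
....#..#
k=34  .....##.
........
....##..
...#....
...#..#>
....#..#
k=35  .....##.
........
....##..
...#...^
...#..#.
....#..#
k=36  .....##.
........
....##..
>..#...#
...#..#.
....#..#

3,0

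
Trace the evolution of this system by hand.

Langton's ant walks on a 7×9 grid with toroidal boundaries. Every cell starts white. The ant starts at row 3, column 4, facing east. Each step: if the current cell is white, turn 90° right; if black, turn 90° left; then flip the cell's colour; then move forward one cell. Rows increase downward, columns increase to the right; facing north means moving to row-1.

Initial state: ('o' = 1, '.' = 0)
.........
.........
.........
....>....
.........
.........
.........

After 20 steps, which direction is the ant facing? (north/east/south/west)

k=0  .........
.........
.........
....>....
.........
.........
.........
k=1  .........
.........
.........
....o....
....v....
.........
.........
k=2  .........
.........
.........
....o....
...<o....
.........
.........
k=3  .........
.........
.........
...^o....
...oo....
.........
.........
k=4  .........
.........
.........
...o>....
...oo....
.........
.........
k=5  .........
.........
....^....
...o.....
...oo....
.........
.........
k=6  .........
.........
....o>...
...o.....
...oo....
.........
.........
k=7  .........
.........
....oo...
...o.v...
...oo....
.........
.........
k=8  .........
.........
....oo...
...o<o...
...oo....
.........
.........
k=9  .........
.........
....^o...
...ooo...
...oo....
.........
.........
k=10  .........
.........
...<.o...
...ooo...
...oo....
.........
.........
k=11  .........
...^.....
...o.o...
...ooo...
...oo....
.........
.........
k=12  .........
...o>....
...o.o...
...ooo...
...oo....
.........
.........
k=13  .........
...oo....
...ovo...
...ooo...
...oo....
.........
.........
k=14  .........
...oo....
...<oo...
...ooo...
...oo....
.........
.........
k=15  .........
...oo....
....oo...
...voo...
...oo....
.........
.........
k=16  .........
...oo....
....oo...
....>o...
...oo....
.........
.........
k=17  .........
...oo....
....^o...
.....o...
...oo....
.........
.........
k=18  .........
...oo....
...<.o...
.....o...
...oo....
.........
.........
k=19  .........
...^o....
...o.o...
.....o...
...oo....
.........
.........
k=20  .........
..<.o....
...o.o...
.....o...
...oo....
.........
.........

west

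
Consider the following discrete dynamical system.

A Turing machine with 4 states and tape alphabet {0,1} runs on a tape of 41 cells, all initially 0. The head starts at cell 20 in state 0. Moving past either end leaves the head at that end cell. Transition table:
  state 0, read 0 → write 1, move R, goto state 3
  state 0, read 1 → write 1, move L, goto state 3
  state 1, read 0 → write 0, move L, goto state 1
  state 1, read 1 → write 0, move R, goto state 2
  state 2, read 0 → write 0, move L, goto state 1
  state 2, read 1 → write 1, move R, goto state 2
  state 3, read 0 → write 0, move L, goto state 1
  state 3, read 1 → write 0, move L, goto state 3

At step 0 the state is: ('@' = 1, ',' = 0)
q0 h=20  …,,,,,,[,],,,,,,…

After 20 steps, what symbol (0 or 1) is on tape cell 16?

0

[0] q0 h=20  …,,,,,,[,],,,,,,…
[1] q3 h=21  …,,,,,@[,],,,,,,…
[2] q1 h=20  …,,,,,,[@],,,,,,…
[3] q2 h=21  …,,,,,,[,],,,,,,…
[4] q1 h=20  …,,,,,,[,],,,,,,…
[5] q1 h=19  …,,,,,,[,],,,,,,…
[6] q1 h=18  …,,,,,,[,],,,,,,…
[7] q1 h=17  …,,,,,,[,],,,,,,…
[8] q1 h=16  …,,,,,,[,],,,,,,…
[9] q1 h=15  …,,,,,,[,],,,,,,…
[10] q1 h=14  …,,,,,,[,],,,,,,…
[11] q1 h=13  …,,,,,,[,],,,,,,…
[12] q1 h=12  …,,,,,,[,],,,,,,…
[13] q1 h=11  …,,,,,,[,],,,,,,…
[14] q1 h=10  …,,,,,,[,],,,,,,…
[15] q1 h= 9  …,,,,,,[,],,,,,,…
[16] q1 h= 8  …,,,,,,[,],,,,,,…
[17] q1 h= 7  …,,,,,,[,],,,,,,…
[18] q1 h= 6  |,,,,,,[,],,,,,,…
[19] q1 h= 5  |,,,,,[,],,,,,,…
[20] q1 h= 4  |,,,,[,],,,,,,…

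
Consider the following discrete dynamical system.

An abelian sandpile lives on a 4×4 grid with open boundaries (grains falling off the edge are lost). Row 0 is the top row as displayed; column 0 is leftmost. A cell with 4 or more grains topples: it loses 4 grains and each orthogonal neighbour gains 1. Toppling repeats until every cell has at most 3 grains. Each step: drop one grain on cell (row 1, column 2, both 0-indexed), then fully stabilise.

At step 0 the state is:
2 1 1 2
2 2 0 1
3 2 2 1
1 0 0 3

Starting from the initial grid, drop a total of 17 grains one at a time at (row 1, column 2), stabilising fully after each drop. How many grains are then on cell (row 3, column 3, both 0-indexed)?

0

t=0: 2 1 1 2
2 2 0 1
3 2 2 1
1 0 0 3
t=1: 2 1 1 2
2 2 1 1
3 2 2 1
1 0 0 3
t=2: 2 1 1 2
2 2 2 1
3 2 2 1
1 0 0 3
t=3: 2 1 1 2
2 2 3 1
3 2 2 1
1 0 0 3
t=4: 2 1 2 2
2 3 0 2
3 2 3 1
1 0 0 3
t=5: 2 1 2 2
2 3 1 2
3 2 3 1
1 0 0 3
t=6: 2 1 2 2
2 3 2 2
3 2 3 1
1 0 0 3
t=7: 2 1 2 2
2 3 3 2
3 2 3 1
1 0 0 3
t=8: 3 2 3 2
0 2 2 3
1 1 1 2
2 1 1 3
t=9: 3 2 3 2
0 2 3 3
1 1 1 2
2 1 1 3
t=10: 3 3 1 0
0 3 2 1
1 1 2 3
2 1 1 3
t=11: 3 3 1 0
0 3 3 1
1 1 2 3
2 1 1 3
t=12: 0 1 3 0
2 1 1 2
1 2 3 3
2 1 1 3
t=13: 0 1 3 0
2 1 2 2
1 2 3 3
2 1 1 3
t=14: 0 1 3 0
2 1 3 2
1 2 3 3
2 1 1 3
t=15: 0 2 0 2
2 2 3 0
1 3 1 2
2 1 3 0
t=16: 0 2 1 2
2 3 0 1
1 3 2 2
2 1 3 0
t=17: 0 2 1 2
2 3 1 1
1 3 2 2
2 1 3 0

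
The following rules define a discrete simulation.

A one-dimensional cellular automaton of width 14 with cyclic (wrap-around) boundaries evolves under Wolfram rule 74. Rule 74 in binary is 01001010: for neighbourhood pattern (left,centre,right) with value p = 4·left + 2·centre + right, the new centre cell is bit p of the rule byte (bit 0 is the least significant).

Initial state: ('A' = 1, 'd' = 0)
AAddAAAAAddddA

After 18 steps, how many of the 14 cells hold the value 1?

t=0: AAddAAAAAddddA
t=1: dAdAAdddAdddAA
t=2: dddAAddAdddAAA
t=3: ddAAAdAdddAAdA
t=4: dAAdAddddAAAdd
t=5: AAAdddddAAdAdd
t=6: AdAddddAAAdddA
t=7: AdddddAAdAddAA
t=8: AddddAAAdddAAd
t=9: ddddAAdAddAAAd
t=10: dddAAAdddAAdAd
t=11: ddAAdAddAAAddd
t=12: dAAAdddAAdAddd
t=13: AAdAddAAAddddd
t=14: AAdddAAdAddddA
t=15: dAddAAAdddddAA
t=16: dddAAdAddddAAA
t=17: ddAAAdddddAAdA
t=18: dAAdAddddAAAdd

6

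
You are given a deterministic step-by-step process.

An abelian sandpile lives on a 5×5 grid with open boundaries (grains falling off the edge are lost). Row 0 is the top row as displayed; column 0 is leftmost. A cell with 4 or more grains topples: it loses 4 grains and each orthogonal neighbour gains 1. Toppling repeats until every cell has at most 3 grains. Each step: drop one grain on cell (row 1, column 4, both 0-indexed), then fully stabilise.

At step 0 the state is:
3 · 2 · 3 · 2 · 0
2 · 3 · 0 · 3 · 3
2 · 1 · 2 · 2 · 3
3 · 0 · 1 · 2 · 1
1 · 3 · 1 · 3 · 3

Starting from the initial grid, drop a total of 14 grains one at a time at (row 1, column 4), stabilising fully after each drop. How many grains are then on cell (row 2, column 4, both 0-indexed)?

t=0: 3 · 2 · 3 · 2 · 0
2 · 3 · 0 · 3 · 3
2 · 1 · 2 · 2 · 3
3 · 0 · 1 · 2 · 1
1 · 3 · 1 · 3 · 3
t=1: 3 · 2 · 3 · 3 · 1
2 · 3 · 1 · 1 · 2
2 · 1 · 3 · 0 · 1
3 · 0 · 1 · 3 · 2
1 · 3 · 1 · 3 · 3
t=2: 3 · 2 · 3 · 3 · 1
2 · 3 · 1 · 1 · 3
2 · 1 · 3 · 0 · 1
3 · 0 · 1 · 3 · 2
1 · 3 · 1 · 3 · 3
t=3: 3 · 2 · 3 · 3 · 2
2 · 3 · 1 · 2 · 0
2 · 1 · 3 · 0 · 2
3 · 0 · 1 · 3 · 2
1 · 3 · 1 · 3 · 3
t=4: 3 · 2 · 3 · 3 · 2
2 · 3 · 1 · 2 · 1
2 · 1 · 3 · 0 · 2
3 · 0 · 1 · 3 · 2
1 · 3 · 1 · 3 · 3
t=5: 3 · 2 · 3 · 3 · 2
2 · 3 · 1 · 2 · 2
2 · 1 · 3 · 0 · 2
3 · 0 · 1 · 3 · 2
1 · 3 · 1 · 3 · 3
t=6: 3 · 2 · 3 · 3 · 2
2 · 3 · 1 · 2 · 3
2 · 1 · 3 · 0 · 2
3 · 0 · 1 · 3 · 2
1 · 3 · 1 · 3 · 3
t=7: 3 · 2 · 3 · 3 · 3
2 · 3 · 1 · 3 · 0
2 · 1 · 3 · 0 · 3
3 · 0 · 1 · 3 · 2
1 · 3 · 1 · 3 · 3
t=8: 3 · 2 · 3 · 3 · 3
2 · 3 · 1 · 3 · 1
2 · 1 · 3 · 0 · 3
3 · 0 · 1 · 3 · 2
1 · 3 · 1 · 3 · 3
t=9: 3 · 2 · 3 · 3 · 3
2 · 3 · 1 · 3 · 2
2 · 1 · 3 · 0 · 3
3 · 0 · 1 · 3 · 2
1 · 3 · 1 · 3 · 3
t=10: 3 · 2 · 3 · 3 · 3
2 · 3 · 1 · 3 · 3
2 · 1 · 3 · 0 · 3
3 · 0 · 1 · 3 · 2
1 · 3 · 1 · 3 · 3
t=11: 3 · 3 · 0 · 2 · 1
2 · 3 · 3 · 1 · 3
2 · 1 · 3 · 2 · 0
3 · 0 · 1 · 3 · 3
1 · 3 · 1 · 3 · 3
t=12: 3 · 3 · 0 · 2 · 2
2 · 3 · 3 · 2 · 0
2 · 1 · 3 · 2 · 1
3 · 0 · 1 · 3 · 3
1 · 3 · 1 · 3 · 3
t=13: 3 · 3 · 0 · 2 · 2
2 · 3 · 3 · 2 · 1
2 · 1 · 3 · 2 · 1
3 · 0 · 1 · 3 · 3
1 · 3 · 1 · 3 · 3
t=14: 3 · 3 · 0 · 2 · 2
2 · 3 · 3 · 2 · 2
2 · 1 · 3 · 2 · 1
3 · 0 · 1 · 3 · 3
1 · 3 · 1 · 3 · 3

1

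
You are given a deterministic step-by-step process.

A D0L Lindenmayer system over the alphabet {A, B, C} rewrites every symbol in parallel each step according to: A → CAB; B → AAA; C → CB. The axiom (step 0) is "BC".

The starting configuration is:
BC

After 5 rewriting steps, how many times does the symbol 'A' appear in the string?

132

0) BC
1) AAACB
2) CABCABCABCBAAA
3) CBCABAAACBCABAAACBCABAAACBAAACABCABCAB
4) CBAAACBCABAAACABCABCABCBAAACBCABAAACABCABCABCBAAACBCABAAACABCABCABCBAAACABCABCABCBCABAAACBCABAAACBCABAAA
5) CBAAACABCABCABCBAAACBCABAAACABCABCABCBCABAAACBCABAAACBCABA…ABAAACABCABCABCBAAACBCABAAACABCABCABCBAAACBCABAAACABCABCAB  (len 284)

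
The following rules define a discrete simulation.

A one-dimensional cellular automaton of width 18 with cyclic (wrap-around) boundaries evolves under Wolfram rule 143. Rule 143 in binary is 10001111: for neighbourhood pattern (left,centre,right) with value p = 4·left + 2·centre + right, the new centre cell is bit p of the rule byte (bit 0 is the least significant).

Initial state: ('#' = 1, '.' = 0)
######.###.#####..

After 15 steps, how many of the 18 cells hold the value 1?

gen 0: ######.###.#####..
gen 1: #####..##..####..#
gen 2: ####..##..####..##
gen 3: ###..##..####..###
gen 4: ##..##..####..####
gen 5: #..##..####..#####
gen 6: ..##..####..######
gen 7: .##..####..######.
gen 8: ##..####..######..
gen 9: #..####..######..#
gen 10: ..####..######..##
gen 11: .####..######..##.
gen 12: ####..######..##..
gen 13: ###..######..##..#
gen 14: ##..######..##..##
gen 15: #..######..##..###

12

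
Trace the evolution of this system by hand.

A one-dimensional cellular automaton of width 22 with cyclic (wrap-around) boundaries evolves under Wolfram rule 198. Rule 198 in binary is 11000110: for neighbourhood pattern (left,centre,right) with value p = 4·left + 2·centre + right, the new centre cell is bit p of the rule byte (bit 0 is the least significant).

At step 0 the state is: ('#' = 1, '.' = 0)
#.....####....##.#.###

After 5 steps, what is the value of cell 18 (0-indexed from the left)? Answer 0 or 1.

k=0  #.....####....##.#.###
k=1  #....#.###...#.#.#..##
k=2  #...##..##..##.#.#.#.#
k=3  #..#.#.#.#.#.#.#.#.#..
k=4  #.##.#.#.#.#.#.#.#.#.#
k=5  #..#.#.#.#.#.#.#.#.#..

0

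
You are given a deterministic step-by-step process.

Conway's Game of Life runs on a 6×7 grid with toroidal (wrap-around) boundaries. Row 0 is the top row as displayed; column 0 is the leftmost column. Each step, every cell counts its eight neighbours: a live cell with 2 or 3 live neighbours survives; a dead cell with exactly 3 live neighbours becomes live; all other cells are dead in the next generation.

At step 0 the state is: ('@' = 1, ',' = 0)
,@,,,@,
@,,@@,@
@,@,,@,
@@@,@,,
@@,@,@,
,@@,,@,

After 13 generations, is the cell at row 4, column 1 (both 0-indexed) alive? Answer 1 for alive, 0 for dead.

t=0: ,@,,,@,
@,,@@,@
@,@,,@,
@@@,@,,
@@,@,@,
,@@,,@,
t=1: ,@,@,@,
@,@@@,,
,,@,,@,
,,,,@@,
,,,@,@,
,,,,,@,
t=2: ,@,@,@@
,,,,,@@
,@@,,@@
,,,@,@@
,,,,,@@
,,@,,@@
t=3: ,,@,,,,
,@,,,,,
,,@,,,,
,,@,,,,
@,,,,,,
,,@,,,,
t=4: ,@@,,,,
,@@,,,,
,@@,,,,
,@,,,,,
,@,,,,,
,@,,,,,
t=5: @,,,,,,
@,,@,,,
@,,,,,,
@@,,,,,
@@@,,,,
@@,,,,,
t=6: @,,,,,@
@@,,,,@
@,,,,,@
,,@,,,@
,,@,,,@
,,@,,,@
t=7: ,,,,,@,
,@,,,@,
,,,,,@,
,@,,,@@
@@@@,@@
,@,,,@@
t=8: @,,,@@,
,,,,@@@
@,,,@@,
,@,,,,,
,,,,,,,
,@,,,,,
t=9: @,,,@,,
@,,@,,,
@,,,@,,
,,,,,,,
,,,,,,,
,,,,,,,
t=10: ,,,,,,,
@@,@@,@
,,,,,,,
,,,,,,,
,,,,,,,
,,,,,,,
t=11: @,,,,,,
@,,,,,,
@,,,,,,
,,,,,,,
,,,,,,,
,,,,,,,
t=12: ,,,,,,,
@@,,,,@
,,,,,,,
,,,,,,,
,,,,,,,
,,,,,,,
t=13: @,,,,,,
@,,,,,,
@,,,,,,
,,,,,,,
,,,,,,,
,,,,,,,

0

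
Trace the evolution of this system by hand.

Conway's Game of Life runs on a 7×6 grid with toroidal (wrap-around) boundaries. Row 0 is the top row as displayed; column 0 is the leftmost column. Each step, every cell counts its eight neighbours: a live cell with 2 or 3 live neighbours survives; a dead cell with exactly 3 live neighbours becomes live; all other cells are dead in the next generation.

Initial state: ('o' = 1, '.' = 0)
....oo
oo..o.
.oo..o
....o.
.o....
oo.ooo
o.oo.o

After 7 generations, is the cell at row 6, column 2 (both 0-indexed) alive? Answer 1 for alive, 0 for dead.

0) ....oo
oo..o.
.oo..o
....o.
.o....
oo.ooo
o.oo.o
1) ..o...
.oooo.
.ooooo
ooo...
.ooo..
...o..
..o...
2) ......
o....o
.....o
.....o
o..o..
.o.o..
..oo..
3) ......
o....o
....oo
o...oo
o.o.o.
.o.oo.
..oo..
4) ......
o...oo
......
oo....
o.o...
.o..oo
..ooo.
5) ......
.....o
.o....
oo....
..o...
oo..oo
..oooo
6) ...o.o
......
.o....
ooo...
..o...
oo....
.ooo..
7) ...oo.
......
ooo...
o.o...
..o...
o..o..
.o.oo.

0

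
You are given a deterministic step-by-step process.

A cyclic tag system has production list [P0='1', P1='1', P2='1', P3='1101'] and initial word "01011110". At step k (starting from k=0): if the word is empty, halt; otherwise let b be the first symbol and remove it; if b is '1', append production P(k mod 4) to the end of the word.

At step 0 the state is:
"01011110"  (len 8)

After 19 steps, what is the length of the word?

10

k=0  "01011110"  (len 8)
k=1  "1011110"  (len 7)
k=2  "0111101"  (len 7)
k=3  "111101"  (len 6)
k=4  "111011101"  (len 9)
k=5  "110111011"  (len 9)
k=6  "101110111"  (len 9)
k=7  "011101111"  (len 9)
k=8  "11101111"  (len 8)
k=9  "11011111"  (len 8)
k=10  "10111111"  (len 8)
k=11  "01111111"  (len 8)
k=12  "1111111"  (len 7)
k=13  "1111111"  (len 7)
k=14  "1111111"  (len 7)
k=15  "1111111"  (len 7)
k=16  "1111111101"  (len 10)
k=17  "1111111011"  (len 10)
k=18  "1111110111"  (len 10)
k=19  "1111101111"  (len 10)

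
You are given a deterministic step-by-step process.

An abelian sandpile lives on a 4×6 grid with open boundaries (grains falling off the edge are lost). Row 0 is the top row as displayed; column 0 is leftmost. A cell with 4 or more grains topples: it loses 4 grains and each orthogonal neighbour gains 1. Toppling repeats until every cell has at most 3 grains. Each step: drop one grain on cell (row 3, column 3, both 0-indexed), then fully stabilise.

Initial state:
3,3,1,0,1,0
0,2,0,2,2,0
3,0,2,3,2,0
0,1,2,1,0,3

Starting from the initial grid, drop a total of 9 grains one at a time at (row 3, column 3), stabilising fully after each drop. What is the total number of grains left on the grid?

36

t=0: 3,3,1,0,1,0
0,2,0,2,2,0
3,0,2,3,2,0
0,1,2,1,0,3
t=1: 3,3,1,0,1,0
0,2,0,2,2,0
3,0,2,3,2,0
0,1,2,2,0,3
t=2: 3,3,1,0,1,0
0,2,0,2,2,0
3,0,2,3,2,0
0,1,2,3,0,3
t=3: 3,3,1,0,1,0
0,2,0,3,2,0
3,0,3,0,3,0
0,1,3,1,1,3
t=4: 3,3,1,0,1,0
0,2,0,3,2,0
3,0,3,0,3,0
0,1,3,2,1,3
t=5: 3,3,1,0,1,0
0,2,0,3,2,0
3,0,3,0,3,0
0,1,3,3,1,3
t=6: 3,3,1,0,1,0
0,2,1,3,2,0
3,1,0,2,3,0
0,2,1,1,2,3
t=7: 3,3,1,0,1,0
0,2,1,3,2,0
3,1,0,2,3,0
0,2,1,2,2,3
t=8: 3,3,1,0,1,0
0,2,1,3,2,0
3,1,0,2,3,0
0,2,1,3,2,3
t=9: 3,3,1,0,1,0
0,2,1,3,2,0
3,1,0,3,3,0
0,2,2,0,3,3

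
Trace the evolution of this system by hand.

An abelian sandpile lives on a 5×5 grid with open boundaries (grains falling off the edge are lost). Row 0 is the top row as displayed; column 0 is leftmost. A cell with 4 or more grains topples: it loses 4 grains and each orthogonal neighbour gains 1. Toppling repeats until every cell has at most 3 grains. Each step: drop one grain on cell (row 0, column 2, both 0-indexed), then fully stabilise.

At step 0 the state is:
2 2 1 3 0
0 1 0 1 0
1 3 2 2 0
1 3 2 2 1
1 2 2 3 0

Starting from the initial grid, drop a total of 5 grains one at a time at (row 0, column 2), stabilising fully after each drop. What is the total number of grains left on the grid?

step 0: 2 2 1 3 0
0 1 0 1 0
1 3 2 2 0
1 3 2 2 1
1 2 2 3 0
step 1: 2 2 2 3 0
0 1 0 1 0
1 3 2 2 0
1 3 2 2 1
1 2 2 3 0
step 2: 2 2 3 3 0
0 1 0 1 0
1 3 2 2 0
1 3 2 2 1
1 2 2 3 0
step 3: 2 3 1 0 1
0 1 1 2 0
1 3 2 2 0
1 3 2 2 1
1 2 2 3 0
step 4: 2 3 2 0 1
0 1 1 2 0
1 3 2 2 0
1 3 2 2 1
1 2 2 3 0
step 5: 2 3 3 0 1
0 1 1 2 0
1 3 2 2 0
1 3 2 2 1
1 2 2 3 0

38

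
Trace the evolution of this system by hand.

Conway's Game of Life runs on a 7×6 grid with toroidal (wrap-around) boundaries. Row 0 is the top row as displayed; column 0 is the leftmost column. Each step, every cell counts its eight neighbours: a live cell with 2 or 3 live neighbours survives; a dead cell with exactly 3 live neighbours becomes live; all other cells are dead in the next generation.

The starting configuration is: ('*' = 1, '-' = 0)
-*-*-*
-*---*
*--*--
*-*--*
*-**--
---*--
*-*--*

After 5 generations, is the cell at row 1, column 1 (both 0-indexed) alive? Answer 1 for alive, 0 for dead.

gen 0: -*-*-*
-*---*
*--*--
*-*--*
*-**--
---*--
*-*--*
gen 1: -*---*
-*---*
--*-*-
*-*-**
*-****
*--***
****-*
gen 2: -----*
-**-**
--*-*-
*-*---
--*---
------
---*--
gen 3: *-**-*
***-**
*-*-*-
--*---
-*----
------
------
gen 4: --**--
------
*-*-*-
--**--
------
------
------
gen 5: ------
-**---
-**---
-***--
------
------
------

1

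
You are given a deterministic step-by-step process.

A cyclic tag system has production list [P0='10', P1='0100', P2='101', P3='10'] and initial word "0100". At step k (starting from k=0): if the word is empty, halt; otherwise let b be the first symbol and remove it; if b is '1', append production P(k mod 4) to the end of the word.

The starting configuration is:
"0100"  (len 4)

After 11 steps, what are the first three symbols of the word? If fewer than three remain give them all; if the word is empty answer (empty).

001

gen 0: "0100"  (len 4)
gen 1: "100"  (len 3)
gen 2: "000100"  (len 6)
gen 3: "00100"  (len 5)
gen 4: "0100"  (len 4)
gen 5: "100"  (len 3)
gen 6: "000100"  (len 6)
gen 7: "00100"  (len 5)
gen 8: "0100"  (len 4)
gen 9: "100"  (len 3)
gen 10: "000100"  (len 6)
gen 11: "00100"  (len 5)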